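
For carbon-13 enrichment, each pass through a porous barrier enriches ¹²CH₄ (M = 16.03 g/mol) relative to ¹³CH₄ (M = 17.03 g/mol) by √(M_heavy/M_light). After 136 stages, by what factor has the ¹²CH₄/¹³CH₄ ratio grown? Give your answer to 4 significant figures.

61.25

Overall factor = α^136 with α = √(17.03/16.03), i.e. (17.03/16.03)^(136/2).
= 1.06238^68 = 61.25.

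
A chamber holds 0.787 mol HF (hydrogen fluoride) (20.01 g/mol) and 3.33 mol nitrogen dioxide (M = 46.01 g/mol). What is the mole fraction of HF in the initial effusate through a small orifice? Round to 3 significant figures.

0.264

Rate_i ∝ x_i/√M_i (Graham's law weighted by mole fraction), so the effusate composition follows n_i/√M_i.
Mole fraction of HF in the effusate = (n_HF/√M_HF) / (n_HF/√M_HF + n_NO₂/√M_NO₂)
= (0.787/√20.01) / (0.787/√20.01 + 3.33/√46.01) = 0.1759/(0.1759 + 0.4909) = 0.264.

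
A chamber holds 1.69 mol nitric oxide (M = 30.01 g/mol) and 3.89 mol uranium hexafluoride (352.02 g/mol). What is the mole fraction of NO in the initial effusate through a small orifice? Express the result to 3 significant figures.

0.598

Each component's effusion rate ∝ (its partial pressure)·(1/√M) ∝ n_i/√M_i.
So x_NO in the escaping gas = (n_NO/√M_NO) / Σ(n_i/√M_i)
= (1.69/√30.01) / (1.69/√30.01 + 3.89/√352.02) = 0.3085/(0.3085 + 0.2073) = 0.598.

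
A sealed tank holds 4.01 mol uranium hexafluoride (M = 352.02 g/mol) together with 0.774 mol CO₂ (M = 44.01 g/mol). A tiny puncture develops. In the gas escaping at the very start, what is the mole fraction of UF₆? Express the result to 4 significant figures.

0.6469

Effusion rate of each component ∝ n_i/√M_i (partial pressure × 1/√M).
x_UF₆(eff) = (n_UF₆/√M_UF₆) / (n_UF₆/√M_UF₆ + n_CO₂/√M_CO₂)
= (4.01/√352.02) / (4.01/√352.02 + 0.774/√44.01) = 0.2137/(0.2137 + 0.1167) = 0.6469.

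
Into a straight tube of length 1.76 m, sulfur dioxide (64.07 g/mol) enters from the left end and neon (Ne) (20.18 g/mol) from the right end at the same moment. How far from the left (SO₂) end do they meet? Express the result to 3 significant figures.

0.633 m

Distances travelled in equal time are proportional to diffusion rates, so d_SO₂/d_Ne = √(M_Ne/M_SO₂) = √(20.18/64.07) = 0.5612.
With d_SO₂ + d_Ne = 1.76 m, d_Ne = 1.76/(1 + 0.5612) = 1.127 m.
d_SO₂ = 1.76 − 1.127 = 0.633 m.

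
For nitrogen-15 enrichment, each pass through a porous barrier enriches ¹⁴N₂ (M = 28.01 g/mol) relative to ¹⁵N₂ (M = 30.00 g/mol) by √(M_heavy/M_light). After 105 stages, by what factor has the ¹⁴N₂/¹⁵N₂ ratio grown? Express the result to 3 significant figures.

36.7

The single-stage factor is √(M_heavy/M_light), so 105 stages give [√(30.00/28.01)]^105 = (30.00/28.01)^(105/2).
= 1.07105^(105/2) = 36.7.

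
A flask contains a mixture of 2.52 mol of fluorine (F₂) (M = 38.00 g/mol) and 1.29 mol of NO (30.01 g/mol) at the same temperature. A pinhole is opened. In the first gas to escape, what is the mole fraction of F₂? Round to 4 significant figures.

0.6345

Effusion rate of each component ∝ n_i/√M_i (partial pressure × 1/√M).
Mole fraction of F₂ in the effusate = (n_F₂/√M_F₂) / (n_F₂/√M_F₂ + n_NO/√M_NO)
= (2.52/√38.00) / (2.52/√38.00 + 1.29/√30.01) = 0.4088/(0.4088 + 0.2355) = 0.6345.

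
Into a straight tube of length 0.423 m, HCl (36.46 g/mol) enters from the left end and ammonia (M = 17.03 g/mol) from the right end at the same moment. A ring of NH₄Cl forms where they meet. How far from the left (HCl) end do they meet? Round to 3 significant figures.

0.172 m

Distances travelled in equal time are proportional to diffusion rates, so d_HCl/d_NH₃ = √(M_NH₃/M_HCl) = √(17.03/36.46) = 0.6834.
With d_HCl + d_NH₃ = 0.423 m, d_NH₃ = 0.423/(1 + 0.6834) = 0.2513 m.
d_HCl = 0.423 − 0.2513 = 0.172 m.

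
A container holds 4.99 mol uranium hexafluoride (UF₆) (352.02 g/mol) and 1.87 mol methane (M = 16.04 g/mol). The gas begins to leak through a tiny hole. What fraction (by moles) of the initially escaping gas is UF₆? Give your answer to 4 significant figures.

The effusion rate of species i is ∝ p_i/√M_i ∝ n_i/√M_i.
So x_UF₆ in the escaping gas = (n_UF₆/√M_UF₆) / Σ(n_i/√M_i)
= (4.99/√352.02) / (4.99/√352.02 + 1.87/√16.04) = 0.2660/(0.2660 + 0.4669) = 0.3629.

0.3629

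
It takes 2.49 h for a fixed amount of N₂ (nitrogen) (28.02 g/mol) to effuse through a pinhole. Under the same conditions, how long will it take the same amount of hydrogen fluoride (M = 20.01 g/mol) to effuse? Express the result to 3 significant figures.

2.10 h

Since effusion rate ∝ 1/√M, t_HF/t_N₂ = √(M_HF/M_N₂) = √(20.01/28.02) = √0.7141 = 0.8451.
So the time for HF is 2.49 × 0.8451 = 2.10 h.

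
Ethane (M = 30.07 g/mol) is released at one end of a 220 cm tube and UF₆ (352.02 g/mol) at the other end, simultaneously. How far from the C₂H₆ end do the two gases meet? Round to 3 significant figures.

170 cm

Graham's law gives d_C₂H₆/d_UF₆ = rate_C₂H₆/rate_UF₆ = √(M_UF₆/M_C₂H₆) = √(352.02/30.07) = 3.422.
With d_C₂H₆ + d_UF₆ = 220 cm, d_UF₆ = 220/(1 + 3.422) = 49.76 cm.
d_C₂H₆ = 220 − 49.76 = 170 cm.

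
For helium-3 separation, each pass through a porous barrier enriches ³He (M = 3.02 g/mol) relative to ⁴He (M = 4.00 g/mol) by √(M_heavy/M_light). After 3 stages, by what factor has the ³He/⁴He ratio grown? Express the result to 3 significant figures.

1.52

The single-stage factor is √(M_heavy/M_light), so 3 stages give [√(4.00/3.02)]^3 = (4.00/3.02)^(3/2).
= 1.32450^(3/2) = 1.52.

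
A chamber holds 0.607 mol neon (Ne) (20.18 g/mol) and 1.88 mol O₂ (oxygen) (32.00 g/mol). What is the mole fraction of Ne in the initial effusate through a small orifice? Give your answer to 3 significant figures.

Effusion rate of each component ∝ n_i/√M_i (partial pressure × 1/√M).
x_Ne(eff) = (n_Ne/√M_Ne) / (n_Ne/√M_Ne + n_O₂/√M_O₂)
= (0.607/√20.18) / (0.607/√20.18 + 1.88/√32.00) = 0.1351/(0.1351 + 0.3323) = 0.289.

0.289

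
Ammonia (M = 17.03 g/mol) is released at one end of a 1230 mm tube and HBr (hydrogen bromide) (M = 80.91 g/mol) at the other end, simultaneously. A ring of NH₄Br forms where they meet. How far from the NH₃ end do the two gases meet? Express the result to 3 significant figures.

843 mm

Graham's law gives d_NH₃/d_HBr = rate_NH₃/rate_HBr = √(M_HBr/M_NH₃) = √(80.91/17.03) = 2.180.
With d_NH₃ + d_HBr = 1230 mm, d_HBr = 1230/(1 + 2.180) = 386.8 mm.
d_NH₃ = 1230 − 386.8 = 843 mm.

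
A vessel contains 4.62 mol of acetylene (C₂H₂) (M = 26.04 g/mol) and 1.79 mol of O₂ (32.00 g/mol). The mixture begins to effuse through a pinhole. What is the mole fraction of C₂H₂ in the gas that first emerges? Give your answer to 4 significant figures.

Rate_i ∝ x_i/√M_i (Graham's law weighted by mole fraction), so the effusate composition follows n_i/√M_i.
Mole fraction of C₂H₂ in the effusate = (n_C₂H₂/√M_C₂H₂) / (n_C₂H₂/√M_C₂H₂ + n_O₂/√M_O₂)
= (4.62/√26.04) / (4.62/√26.04 + 1.79/√32.00) = 0.9054/(0.9054 + 0.3164) = 0.7410.

0.7410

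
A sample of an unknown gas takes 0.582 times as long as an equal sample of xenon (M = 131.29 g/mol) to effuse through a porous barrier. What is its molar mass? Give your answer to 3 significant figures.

44.5 g/mol

From Graham's law, t_X/t_Xe = √(M_X/M_Xe).
0.582 = √(M_X/131.29)
M_X = 131.29 × 0.582² = 131.29 × 0.3387 = 44.5 g/mol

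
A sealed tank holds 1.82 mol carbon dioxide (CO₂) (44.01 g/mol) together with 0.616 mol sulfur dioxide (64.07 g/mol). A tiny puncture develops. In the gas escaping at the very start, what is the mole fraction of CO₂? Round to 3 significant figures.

Each component's effusion rate ∝ (its partial pressure)·(1/√M) ∝ n_i/√M_i.
x_CO₂(eff) = (n_CO₂/√M_CO₂) / (n_CO₂/√M_CO₂ + n_SO₂/√M_SO₂)
= (1.82/√44.01) / (1.82/√44.01 + 0.616/√64.07) = 0.2743/(0.2743 + 0.07696) = 0.781.

0.781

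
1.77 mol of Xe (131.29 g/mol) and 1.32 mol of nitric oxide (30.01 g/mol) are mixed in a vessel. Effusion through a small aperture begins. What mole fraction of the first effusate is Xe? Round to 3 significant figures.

0.391

The effusion rate of species i is ∝ p_i/√M_i ∝ n_i/√M_i.
Mole fraction of Xe in the effusate = (n_Xe/√M_Xe) / (n_Xe/√M_Xe + n_NO/√M_NO)
= (1.77/√131.29) / (1.77/√131.29 + 1.32/√30.01) = 0.1545/(0.1545 + 0.2410) = 0.391.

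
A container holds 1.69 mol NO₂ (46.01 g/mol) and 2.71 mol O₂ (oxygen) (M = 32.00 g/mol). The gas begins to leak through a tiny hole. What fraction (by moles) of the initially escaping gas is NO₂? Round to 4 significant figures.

0.3421

Effusion rate of each component ∝ n_i/√M_i (partial pressure × 1/√M).
So x_NO₂ in the escaping gas = (n_NO₂/√M_NO₂) / Σ(n_i/√M_i)
= (1.69/√46.01) / (1.69/√46.01 + 2.71/√32.00) = 0.2491/(0.2491 + 0.4791) = 0.3421.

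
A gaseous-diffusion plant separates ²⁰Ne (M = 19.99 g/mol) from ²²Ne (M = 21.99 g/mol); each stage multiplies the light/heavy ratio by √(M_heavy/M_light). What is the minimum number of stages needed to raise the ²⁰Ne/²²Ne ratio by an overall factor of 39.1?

77

Single-stage factor α = √(21.99/19.99), so ln α = ½ ln(1.10005) = 0.04768.
Need α^N ≥ 39.1 ⇒ N ≥ ln(39.1) / ln α = 3.666 / 0.04768 = 76.89.
Rounding up, N = 77 stages.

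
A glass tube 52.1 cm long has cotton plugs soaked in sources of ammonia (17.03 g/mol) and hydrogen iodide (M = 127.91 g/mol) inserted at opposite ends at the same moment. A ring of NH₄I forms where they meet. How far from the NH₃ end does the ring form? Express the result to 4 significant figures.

38.17 cm

In equal time, each gas travels a distance ∝ its rate ∝ 1/√M, so d_NH₃/d_HI = √(M_HI/M_NH₃) = √(127.91/17.03) = 2.741.
With d_NH₃ + d_HI = 52.1 cm, d_HI = 52.1/(1 + 2.741) = 13.93 cm.
d_NH₃ = 52.1 − 13.93 = 38.17 cm.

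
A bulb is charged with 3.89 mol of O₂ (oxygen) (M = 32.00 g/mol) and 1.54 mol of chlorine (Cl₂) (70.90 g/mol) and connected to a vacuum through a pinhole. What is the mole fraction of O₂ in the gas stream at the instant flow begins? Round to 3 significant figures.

Rate_i ∝ x_i/√M_i (Graham's law weighted by mole fraction), so the effusate composition follows n_i/√M_i.
Mole fraction of O₂ in the effusate = (n_O₂/√M_O₂) / (n_O₂/√M_O₂ + n_Cl₂/√M_Cl₂)
= (3.89/√32.00) / (3.89/√32.00 + 1.54/√70.90) = 0.6877/(0.6877 + 0.1829) = 0.790.

0.790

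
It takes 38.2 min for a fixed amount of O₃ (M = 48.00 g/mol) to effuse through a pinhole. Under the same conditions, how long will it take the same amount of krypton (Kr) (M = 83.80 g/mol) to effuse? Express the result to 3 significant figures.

50.5 min

Using Graham's law: t_Kr/t_O₃ = √(M_Kr/M_O₃) = √(83.80/48.00) = √1.746 = 1.321.
So the time for Kr is 38.2 × 1.321 = 50.5 min.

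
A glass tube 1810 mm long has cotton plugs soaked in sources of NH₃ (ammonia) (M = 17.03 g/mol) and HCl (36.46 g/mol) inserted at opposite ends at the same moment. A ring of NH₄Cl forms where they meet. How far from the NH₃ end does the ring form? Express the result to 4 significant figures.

1075 mm

Distances travelled in equal time are proportional to diffusion rates, so d_NH₃/d_HCl = √(M_HCl/M_NH₃) = √(36.46/17.03) = 1.463.
With d_NH₃ + d_HCl = 1810 mm, d_HCl = 1810/(1 + 1.463) = 734.8 mm.
d_NH₃ = 1810 − 734.8 = 1075 mm.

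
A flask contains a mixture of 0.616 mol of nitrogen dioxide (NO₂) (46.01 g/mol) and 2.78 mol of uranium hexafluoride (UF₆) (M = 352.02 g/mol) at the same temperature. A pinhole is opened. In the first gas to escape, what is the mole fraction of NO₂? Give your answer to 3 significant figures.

Rate_i ∝ x_i/√M_i (Graham's law weighted by mole fraction), so the effusate composition follows n_i/√M_i.
So x_NO₂ in the escaping gas = (n_NO₂/√M_NO₂) / Σ(n_i/√M_i)
= (0.616/√46.01) / (0.616/√46.01 + 2.78/√352.02) = 0.09081/(0.09081 + 0.1482) = 0.380.

0.380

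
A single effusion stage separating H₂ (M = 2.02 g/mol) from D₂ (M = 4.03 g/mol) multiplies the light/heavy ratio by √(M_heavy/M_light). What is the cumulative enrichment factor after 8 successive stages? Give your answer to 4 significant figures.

The single-stage factor is √(M_heavy/M_light), so 8 stages give [√(4.03/2.02)]^8 = (4.03/2.02)^(8/2).
= 1.99505^4 = 15.84.

15.84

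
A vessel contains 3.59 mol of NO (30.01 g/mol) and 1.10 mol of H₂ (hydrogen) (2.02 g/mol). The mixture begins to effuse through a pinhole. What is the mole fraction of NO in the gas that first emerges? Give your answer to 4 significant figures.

Effusion rate of each component ∝ n_i/√M_i (partial pressure × 1/√M).
So x_NO in the escaping gas = (n_NO/√M_NO) / Σ(n_i/√M_i)
= (3.59/√30.01) / (3.59/√30.01 + 1.10/√2.02) = 0.6553/(0.6553 + 0.7740) = 0.4585.

0.4585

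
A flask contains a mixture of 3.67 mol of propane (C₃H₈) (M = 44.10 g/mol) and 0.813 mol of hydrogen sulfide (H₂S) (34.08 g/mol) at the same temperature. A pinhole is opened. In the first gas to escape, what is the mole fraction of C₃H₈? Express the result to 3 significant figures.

The effusion rate of species i is ∝ p_i/√M_i ∝ n_i/√M_i.
Mole fraction of C₃H₈ in the effusate = (n_C₃H₈/√M_C₃H₈) / (n_C₃H₈/√M_C₃H₈ + n_H₂S/√M_H₂S)
= (3.67/√44.10) / (3.67/√44.10 + 0.813/√34.08) = 0.5526/(0.5526 + 0.1393) = 0.799.

0.799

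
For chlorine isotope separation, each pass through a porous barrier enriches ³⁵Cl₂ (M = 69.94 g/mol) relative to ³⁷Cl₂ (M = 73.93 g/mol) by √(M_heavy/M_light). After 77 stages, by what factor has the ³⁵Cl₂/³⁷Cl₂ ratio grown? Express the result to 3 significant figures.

8.47

The single-stage factor is √(M_heavy/M_light), so 77 stages give [√(73.93/69.94)]^77 = (73.93/69.94)^(77/2).
= 1.05705^(77/2) = 8.47.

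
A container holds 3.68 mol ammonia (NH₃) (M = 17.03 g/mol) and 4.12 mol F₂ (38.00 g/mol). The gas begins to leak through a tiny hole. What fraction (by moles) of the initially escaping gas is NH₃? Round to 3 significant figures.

0.572

Rate_i ∝ x_i/√M_i (Graham's law weighted by mole fraction), so the effusate composition follows n_i/√M_i.
So x_NH₃ in the escaping gas = (n_NH₃/√M_NH₃) / Σ(n_i/√M_i)
= (3.68/√17.03) / (3.68/√17.03 + 4.12/√38.00) = 0.8917/(0.8917 + 0.6684) = 0.572.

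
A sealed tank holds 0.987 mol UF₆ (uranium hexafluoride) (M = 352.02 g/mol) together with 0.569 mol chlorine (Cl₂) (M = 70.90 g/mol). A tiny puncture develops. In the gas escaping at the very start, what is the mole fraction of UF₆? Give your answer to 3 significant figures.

Rate_i ∝ x_i/√M_i (Graham's law weighted by mole fraction), so the effusate composition follows n_i/√M_i.
So x_UF₆ in the escaping gas = (n_UF₆/√M_UF₆) / Σ(n_i/√M_i)
= (0.987/√352.02) / (0.987/√352.02 + 0.569/√70.90) = 0.05261/(0.05261 + 0.06758) = 0.438.

0.438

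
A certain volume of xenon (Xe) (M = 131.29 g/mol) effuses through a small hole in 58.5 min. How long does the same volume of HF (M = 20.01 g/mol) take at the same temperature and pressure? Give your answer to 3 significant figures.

22.8 min

From Graham's law, t_HF/t_Xe = √(M_HF/M_Xe) = √(20.01/131.29) = √0.1524 = 0.3904.
So the time for HF is 58.5 × 0.3904 = 22.8 min.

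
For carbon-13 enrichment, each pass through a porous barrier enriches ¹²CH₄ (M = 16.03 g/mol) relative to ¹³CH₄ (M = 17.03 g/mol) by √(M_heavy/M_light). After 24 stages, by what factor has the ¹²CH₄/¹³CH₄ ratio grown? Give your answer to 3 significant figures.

After 24 stages the ratio has grown by (√(17.03/16.03))^24 = (17.03/16.03)^(24/2).
= 1.06238^12 = 2.07.

2.07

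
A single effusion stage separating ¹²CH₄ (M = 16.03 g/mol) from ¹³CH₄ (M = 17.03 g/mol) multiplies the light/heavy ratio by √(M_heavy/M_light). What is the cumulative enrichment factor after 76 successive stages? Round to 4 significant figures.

Each stage multiplies the ratio by α = √(17.03/16.03), so after 76 stages the overall factor is α^76 = (17.03/16.03)^(76/2).
= 1.06238^38 = 9.970.

9.970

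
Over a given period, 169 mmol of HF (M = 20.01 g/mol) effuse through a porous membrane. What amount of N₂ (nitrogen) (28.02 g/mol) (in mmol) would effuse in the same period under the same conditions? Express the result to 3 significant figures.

143 mmol

By Graham's law, rate_N₂/rate_HF = √(M_HF/M_N₂) = √(20.01/28.02) = √0.7141 = 0.8451.
So the amount for N₂ is 169 × 0.8451 = 143 mmol.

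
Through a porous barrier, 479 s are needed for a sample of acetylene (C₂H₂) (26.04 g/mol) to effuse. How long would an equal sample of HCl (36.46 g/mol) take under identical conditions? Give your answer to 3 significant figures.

567 s

Using Graham's law: t_HCl/t_C₂H₂ = √(M_HCl/M_C₂H₂) = √(36.46/26.04) = √1.400 = 1.183.
So the time for HCl is 479 × 1.183 = 567 s.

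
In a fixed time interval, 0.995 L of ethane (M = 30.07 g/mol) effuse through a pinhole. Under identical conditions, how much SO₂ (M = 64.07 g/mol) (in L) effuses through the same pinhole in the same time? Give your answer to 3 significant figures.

Graham's law gives rate_SO₂/rate_C₂H₆ = √(M_C₂H₆/M_SO₂) = √(30.07/64.07) = √0.4693 = 0.6851.
So the volume for SO₂ is 0.995 × 0.6851 = 0.682 L.

0.682 L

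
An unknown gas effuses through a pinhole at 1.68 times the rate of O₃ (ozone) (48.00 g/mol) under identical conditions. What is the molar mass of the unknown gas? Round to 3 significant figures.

From Graham's law, rate_X/rate_O₃ = √(M_O₃/M_X).
1.68 = √(48.00/M_X)
M_X = 48.00 / 1.68² = 48.00 / 2.822 = 17.0 g/mol

17.0 g/mol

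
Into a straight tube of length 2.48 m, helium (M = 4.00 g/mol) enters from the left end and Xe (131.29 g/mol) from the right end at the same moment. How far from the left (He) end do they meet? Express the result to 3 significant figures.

2.11 m

In equal time, each gas travels a distance ∝ its rate ∝ 1/√M, so d_He/d_Xe = √(M_Xe/M_He) = √(131.29/4.00) = 5.729.
With d_He + d_Xe = 2.48 m, d_Xe = 2.48/(1 + 5.729) = 0.3685 m.
d_He = 2.48 − 0.3685 = 2.11 m.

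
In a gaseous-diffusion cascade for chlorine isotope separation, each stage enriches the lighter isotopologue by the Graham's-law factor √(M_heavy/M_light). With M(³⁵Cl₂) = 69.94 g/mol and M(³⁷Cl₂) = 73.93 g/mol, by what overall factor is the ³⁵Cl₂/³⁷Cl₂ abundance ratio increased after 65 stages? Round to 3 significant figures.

After 65 stages the ratio has grown by (√(73.93/69.94))^65 = (73.93/69.94)^(65/2).
= 1.05705^(65/2) = 6.07.

6.07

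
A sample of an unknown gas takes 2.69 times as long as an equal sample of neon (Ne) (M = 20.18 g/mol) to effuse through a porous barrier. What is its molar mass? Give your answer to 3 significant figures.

Graham's law gives t_X/t_Ne = √(M_X/M_Ne).
2.69 = √(M_X/20.18)
M_X = 20.18 × 2.69² = 20.18 × 7.236 = 146 g/mol

146 g/mol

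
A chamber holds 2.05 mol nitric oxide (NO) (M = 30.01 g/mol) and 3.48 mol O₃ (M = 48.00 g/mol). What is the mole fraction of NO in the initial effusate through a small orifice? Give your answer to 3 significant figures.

Each component's effusion rate ∝ (its partial pressure)·(1/√M) ∝ n_i/√M_i.
So x_NO in the escaping gas = (n_NO/√M_NO) / Σ(n_i/√M_i)
= (2.05/√30.01) / (2.05/√30.01 + 3.48/√48.00) = 0.3742/(0.3742 + 0.5023) = 0.427.

0.427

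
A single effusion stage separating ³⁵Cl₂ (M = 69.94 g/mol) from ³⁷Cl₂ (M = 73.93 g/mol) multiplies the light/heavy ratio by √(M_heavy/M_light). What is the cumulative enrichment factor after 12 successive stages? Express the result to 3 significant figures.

1.39

Overall factor = α^12 with α = √(73.93/69.94), i.e. (73.93/69.94)^(12/2).
= 1.05705^6 = 1.39.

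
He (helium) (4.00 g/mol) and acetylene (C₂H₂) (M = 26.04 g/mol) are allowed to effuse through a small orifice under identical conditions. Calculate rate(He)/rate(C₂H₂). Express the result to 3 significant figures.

Using Graham's law: rate_He/rate_C₂H₂ = √(M_C₂H₂/M_He) = √(26.04/4.00) = √6.510 = 2.55.

2.55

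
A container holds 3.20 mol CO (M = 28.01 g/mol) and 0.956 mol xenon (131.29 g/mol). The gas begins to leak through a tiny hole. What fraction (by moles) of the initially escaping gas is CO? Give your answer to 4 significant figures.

0.8787

Each component's effusion rate ∝ (its partial pressure)·(1/√M) ∝ n_i/√M_i.
x_CO(eff) = (n_CO/√M_CO) / (n_CO/√M_CO + n_Xe/√M_Xe)
= (3.20/√28.01) / (3.20/√28.01 + 0.956/√131.29) = 0.6046/(0.6046 + 0.08343) = 0.8787.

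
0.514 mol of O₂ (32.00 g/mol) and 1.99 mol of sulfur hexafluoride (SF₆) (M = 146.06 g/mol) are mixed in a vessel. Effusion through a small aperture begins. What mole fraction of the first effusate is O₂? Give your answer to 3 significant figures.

Effusion rate of each component ∝ n_i/√M_i (partial pressure × 1/√M).
x_O₂(eff) = (n_O₂/√M_O₂) / (n_O₂/√M_O₂ + n_SF₆/√M_SF₆)
= (0.514/√32.00) / (0.514/√32.00 + 1.99/√146.06) = 0.09086/(0.09086 + 0.1647) = 0.356.

0.356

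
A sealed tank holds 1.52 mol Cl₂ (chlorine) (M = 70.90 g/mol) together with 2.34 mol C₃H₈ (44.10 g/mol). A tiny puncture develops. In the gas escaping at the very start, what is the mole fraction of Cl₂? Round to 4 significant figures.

0.3388

Effusion rate of each component ∝ n_i/√M_i (partial pressure × 1/√M).
So x_Cl₂ in the escaping gas = (n_Cl₂/√M_Cl₂) / Σ(n_i/√M_i)
= (1.52/√70.90) / (1.52/√70.90 + 2.34/√44.10) = 0.1805/(0.1805 + 0.3524) = 0.3388.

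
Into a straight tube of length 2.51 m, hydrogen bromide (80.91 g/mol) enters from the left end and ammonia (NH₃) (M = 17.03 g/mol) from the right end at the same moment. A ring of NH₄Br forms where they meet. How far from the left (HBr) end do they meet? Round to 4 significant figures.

Graham's law gives d_HBr/d_NH₃ = rate_HBr/rate_NH₃ = √(M_NH₃/M_HBr) = √(17.03/80.91) = 0.4588.
With d_HBr + d_NH₃ = 2.51 m, d_NH₃ = 2.51/(1 + 0.4588) = 1.721 m.
d_HBr = 2.51 − 1.721 = 0.7894 m.

0.7894 m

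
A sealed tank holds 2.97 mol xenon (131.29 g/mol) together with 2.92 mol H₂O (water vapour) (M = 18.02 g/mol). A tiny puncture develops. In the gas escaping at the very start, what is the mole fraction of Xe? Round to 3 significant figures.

Rate_i ∝ x_i/√M_i (Graham's law weighted by mole fraction), so the effusate composition follows n_i/√M_i.
So x_Xe in the escaping gas = (n_Xe/√M_Xe) / Σ(n_i/√M_i)
= (2.97/√131.29) / (2.97/√131.29 + 2.92/√18.02) = 0.2592/(0.2592 + 0.6879) = 0.274.

0.274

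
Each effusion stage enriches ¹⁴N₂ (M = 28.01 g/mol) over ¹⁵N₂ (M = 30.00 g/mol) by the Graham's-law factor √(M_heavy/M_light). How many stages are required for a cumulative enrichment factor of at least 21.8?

Per stage α = (30.00/28.01)^(1/2) = 1.07105^0.5, giving ln α = 0.03432.
Need α^N ≥ 21.8 ⇒ N ≥ ln(21.8) / ln α = 3.082 / 0.03432 = 89.80.
So at least 90 stages are needed.

90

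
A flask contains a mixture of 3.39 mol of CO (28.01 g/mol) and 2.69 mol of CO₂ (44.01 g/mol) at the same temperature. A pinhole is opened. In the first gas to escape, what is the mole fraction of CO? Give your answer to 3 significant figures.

0.612

Effusion rate of each component ∝ n_i/√M_i (partial pressure × 1/√M).
x_CO(eff) = (n_CO/√M_CO) / (n_CO/√M_CO + n_CO₂/√M_CO₂)
= (3.39/√28.01) / (3.39/√28.01 + 2.69/√44.01) = 0.6405/(0.6405 + 0.4055) = 0.612.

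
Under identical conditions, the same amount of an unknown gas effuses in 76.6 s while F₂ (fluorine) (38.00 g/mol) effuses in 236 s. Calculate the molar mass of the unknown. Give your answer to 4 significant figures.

Graham's law gives t_X/t_F₂ = √(M_X/M_F₂).
76.6/236 = 0.3246 = √(M_X/38.00)
M_X = 38.00 × 0.3246² = 38.00 × 0.1053 = 4.003 g/mol

4.003 g/mol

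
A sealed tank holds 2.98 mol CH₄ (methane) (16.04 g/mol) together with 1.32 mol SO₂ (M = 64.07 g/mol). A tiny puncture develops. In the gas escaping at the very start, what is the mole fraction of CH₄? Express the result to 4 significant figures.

Rate_i ∝ x_i/√M_i (Graham's law weighted by mole fraction), so the effusate composition follows n_i/√M_i.
So x_CH₄ in the escaping gas = (n_CH₄/√M_CH₄) / Σ(n_i/√M_i)
= (2.98/√16.04) / (2.98/√16.04 + 1.32/√64.07) = 0.7441/(0.7441 + 0.1649) = 0.8186.

0.8186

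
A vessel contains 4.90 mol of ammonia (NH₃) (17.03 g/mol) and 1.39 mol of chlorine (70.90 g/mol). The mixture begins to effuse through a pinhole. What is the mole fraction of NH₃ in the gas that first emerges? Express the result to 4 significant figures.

Rate_i ∝ x_i/√M_i (Graham's law weighted by mole fraction), so the effusate composition follows n_i/√M_i.
So x_NH₃ in the escaping gas = (n_NH₃/√M_NH₃) / Σ(n_i/√M_i)
= (4.90/√17.03) / (4.90/√17.03 + 1.39/√70.90) = 1.187/(1.187 + 0.1651) = 0.8779.

0.8779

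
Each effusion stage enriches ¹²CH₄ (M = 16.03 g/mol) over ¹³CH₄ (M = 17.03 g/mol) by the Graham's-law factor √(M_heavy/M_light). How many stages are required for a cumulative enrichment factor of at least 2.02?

Per stage α = (17.03/16.03)^(1/2) = 1.06238^0.5, giving ln α = 0.03026.
Need α^N ≥ 2.02 ⇒ N ≥ ln(2.02) / ln α = 0.7031 / 0.03026 = 23.24.
Rounding up, N = 24 stages.

24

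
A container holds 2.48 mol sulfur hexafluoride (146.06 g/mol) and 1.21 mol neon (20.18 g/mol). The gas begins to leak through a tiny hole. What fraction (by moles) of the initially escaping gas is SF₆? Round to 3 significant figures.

Effusion rate of each component ∝ n_i/√M_i (partial pressure × 1/√M).
x_SF₆(eff) = (n_SF₆/√M_SF₆) / (n_SF₆/√M_SF₆ + n_Ne/√M_Ne)
= (2.48/√146.06) / (2.48/√146.06 + 1.21/√20.18) = 0.2052/(0.2052 + 0.2694) = 0.432.

0.432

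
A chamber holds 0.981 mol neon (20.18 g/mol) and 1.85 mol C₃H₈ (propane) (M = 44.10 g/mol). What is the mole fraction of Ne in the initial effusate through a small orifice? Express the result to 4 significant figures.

Each component's effusion rate ∝ (its partial pressure)·(1/√M) ∝ n_i/√M_i.
Mole fraction of Ne in the effusate = (n_Ne/√M_Ne) / (n_Ne/√M_Ne + n_C₃H₈/√M_C₃H₈)
= (0.981/√20.18) / (0.981/√20.18 + 1.85/√44.10) = 0.2184/(0.2184 + 0.2786) = 0.4394.

0.4394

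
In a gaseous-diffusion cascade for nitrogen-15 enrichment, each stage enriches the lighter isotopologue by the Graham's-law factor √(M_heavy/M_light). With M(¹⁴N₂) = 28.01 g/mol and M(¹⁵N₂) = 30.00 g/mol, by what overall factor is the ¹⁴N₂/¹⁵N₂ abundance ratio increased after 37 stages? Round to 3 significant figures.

3.56

Overall factor = α^37 with α = √(30.00/28.01), i.e. (30.00/28.01)^(37/2).
= 1.07105^(37/2) = 3.56.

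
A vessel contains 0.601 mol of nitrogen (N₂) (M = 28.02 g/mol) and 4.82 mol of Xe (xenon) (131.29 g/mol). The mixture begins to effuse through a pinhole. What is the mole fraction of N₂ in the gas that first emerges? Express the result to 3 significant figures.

0.213

Each component's effusion rate ∝ (its partial pressure)·(1/√M) ∝ n_i/√M_i.
Mole fraction of N₂ in the effusate = (n_N₂/√M_N₂) / (n_N₂/√M_N₂ + n_Xe/√M_Xe)
= (0.601/√28.02) / (0.601/√28.02 + 4.82/√131.29) = 0.1135/(0.1135 + 0.4207) = 0.213.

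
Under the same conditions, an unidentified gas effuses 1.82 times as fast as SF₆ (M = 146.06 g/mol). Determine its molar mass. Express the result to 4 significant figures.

By Graham's law, rate_X/rate_SF₆ = √(M_SF₆/M_X).
1.82 = √(146.06/M_X)
M_X = 146.06 / 1.82² = 146.06 / 3.312 = 44.09 g/mol

44.09 g/mol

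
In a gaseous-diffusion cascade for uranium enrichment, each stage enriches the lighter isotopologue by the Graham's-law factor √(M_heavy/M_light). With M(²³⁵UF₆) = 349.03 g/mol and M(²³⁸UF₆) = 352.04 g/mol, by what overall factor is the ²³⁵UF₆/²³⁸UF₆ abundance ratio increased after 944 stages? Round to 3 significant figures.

57.6

Overall factor = α^944 with α = √(352.04/349.03), i.e. (352.04/349.03)^(944/2).
= 1.00862^472 = 57.6.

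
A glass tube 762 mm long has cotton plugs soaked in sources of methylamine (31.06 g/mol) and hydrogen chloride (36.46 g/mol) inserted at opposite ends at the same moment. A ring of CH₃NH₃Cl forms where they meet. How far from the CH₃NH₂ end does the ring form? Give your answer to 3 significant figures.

396 mm

Graham's law gives d_CH₃NH₂/d_HCl = rate_CH₃NH₂/rate_HCl = √(M_HCl/M_CH₃NH₂) = √(36.46/31.06) = 1.083.
With d_CH₃NH₂ + d_HCl = 762 mm, d_HCl = 762/(1 + 1.083) = 365.7 mm.
d_CH₃NH₂ = 762 − 365.7 = 396 mm.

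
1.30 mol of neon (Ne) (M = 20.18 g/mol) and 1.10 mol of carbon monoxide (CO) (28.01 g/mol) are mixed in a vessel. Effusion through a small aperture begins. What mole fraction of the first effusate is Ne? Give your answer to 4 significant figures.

0.5820

The effusion rate of species i is ∝ p_i/√M_i ∝ n_i/√M_i.
So x_Ne in the escaping gas = (n_Ne/√M_Ne) / Σ(n_i/√M_i)
= (1.30/√20.18) / (1.30/√20.18 + 1.10/√28.01) = 0.2894/(0.2894 + 0.2078) = 0.5820.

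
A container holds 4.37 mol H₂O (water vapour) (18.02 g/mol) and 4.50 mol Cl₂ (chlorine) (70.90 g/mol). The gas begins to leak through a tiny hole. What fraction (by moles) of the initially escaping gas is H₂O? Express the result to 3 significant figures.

Each component's effusion rate ∝ (its partial pressure)·(1/√M) ∝ n_i/√M_i.
So x_H₂O in the escaping gas = (n_H₂O/√M_H₂O) / Σ(n_i/√M_i)
= (4.37/√18.02) / (4.37/√18.02 + 4.50/√70.90) = 1.029/(1.029 + 0.5344) = 0.658.

0.658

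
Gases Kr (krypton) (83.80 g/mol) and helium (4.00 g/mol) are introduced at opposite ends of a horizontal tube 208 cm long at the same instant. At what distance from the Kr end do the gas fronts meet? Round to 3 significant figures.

37.3 cm

Graham's law gives d_Kr/d_He = rate_Kr/rate_He = √(M_He/M_Kr) = √(4.00/83.80) = 0.2185.
With d_Kr + d_He = 208 cm, d_He = 208/(1 + 0.2185) = 170.7 cm.
d_Kr = 208 − 170.7 = 37.3 cm.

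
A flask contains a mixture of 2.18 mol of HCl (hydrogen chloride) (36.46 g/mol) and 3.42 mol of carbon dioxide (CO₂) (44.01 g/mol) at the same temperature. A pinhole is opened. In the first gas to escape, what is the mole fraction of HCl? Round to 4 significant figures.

0.4119

The effusion rate of species i is ∝ p_i/√M_i ∝ n_i/√M_i.
Mole fraction of HCl in the effusate = (n_HCl/√M_HCl) / (n_HCl/√M_HCl + n_CO₂/√M_CO₂)
= (2.18/√36.46) / (2.18/√36.46 + 3.42/√44.01) = 0.3610/(0.3610 + 0.5155) = 0.4119.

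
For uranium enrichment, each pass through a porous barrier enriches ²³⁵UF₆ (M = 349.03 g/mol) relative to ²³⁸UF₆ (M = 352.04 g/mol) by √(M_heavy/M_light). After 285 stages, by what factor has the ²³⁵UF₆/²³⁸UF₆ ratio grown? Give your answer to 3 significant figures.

3.40

The single-stage factor is √(M_heavy/M_light), so 285 stages give [√(352.04/349.03)]^285 = (352.04/349.03)^(285/2).
= 1.00862^(285/2) = 3.40.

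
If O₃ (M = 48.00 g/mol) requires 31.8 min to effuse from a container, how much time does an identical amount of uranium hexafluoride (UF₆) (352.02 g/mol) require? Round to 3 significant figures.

86.1 min

By Graham's law, t_UF₆/t_O₃ = √(M_UF₆/M_O₃) = √(352.02/48.00) = √7.334 = 2.708.
So the time for UF₆ is 31.8 × 2.708 = 86.1 min.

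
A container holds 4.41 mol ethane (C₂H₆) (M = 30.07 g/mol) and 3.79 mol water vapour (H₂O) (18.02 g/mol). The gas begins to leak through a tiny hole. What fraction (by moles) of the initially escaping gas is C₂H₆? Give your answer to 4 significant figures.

0.4739

Rate_i ∝ x_i/√M_i (Graham's law weighted by mole fraction), so the effusate composition follows n_i/√M_i.
So x_C₂H₆ in the escaping gas = (n_C₂H₆/√M_C₂H₆) / Σ(n_i/√M_i)
= (4.41/√30.07) / (4.41/√30.07 + 3.79/√18.02) = 0.8042/(0.8042 + 0.8928) = 0.4739.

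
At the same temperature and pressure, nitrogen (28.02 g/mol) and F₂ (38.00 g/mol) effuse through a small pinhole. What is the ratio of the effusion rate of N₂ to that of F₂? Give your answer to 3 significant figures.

1.16

Graham's law gives rate_N₂/rate_F₂ = √(M_F₂/M_N₂) = √(38.00/28.02) = √1.356 = 1.16.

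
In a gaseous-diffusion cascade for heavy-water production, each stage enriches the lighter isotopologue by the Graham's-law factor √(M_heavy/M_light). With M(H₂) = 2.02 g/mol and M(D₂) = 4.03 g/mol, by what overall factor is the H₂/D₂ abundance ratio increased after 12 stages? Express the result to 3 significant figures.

63.1

After 12 stages the ratio has grown by (√(4.03/2.02))^12 = (4.03/2.02)^(12/2).
= 1.99505^6 = 63.1.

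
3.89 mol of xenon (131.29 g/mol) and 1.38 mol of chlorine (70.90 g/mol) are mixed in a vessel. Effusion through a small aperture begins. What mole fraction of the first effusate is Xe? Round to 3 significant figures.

0.674

Rate_i ∝ x_i/√M_i (Graham's law weighted by mole fraction), so the effusate composition follows n_i/√M_i.
x_Xe(eff) = (n_Xe/√M_Xe) / (n_Xe/√M_Xe + n_Cl₂/√M_Cl₂)
= (3.89/√131.29) / (3.89/√131.29 + 1.38/√70.90) = 0.3395/(0.3395 + 0.1639) = 0.674.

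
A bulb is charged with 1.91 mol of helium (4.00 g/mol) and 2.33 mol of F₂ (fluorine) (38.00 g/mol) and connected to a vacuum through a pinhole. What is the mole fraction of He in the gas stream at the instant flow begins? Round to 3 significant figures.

0.716

Effusion rate of each component ∝ n_i/√M_i (partial pressure × 1/√M).
x_He(eff) = (n_He/√M_He) / (n_He/√M_He + n_F₂/√M_F₂)
= (1.91/√4.00) / (1.91/√4.00 + 2.33/√38.00) = 0.9550/(0.9550 + 0.3780) = 0.716.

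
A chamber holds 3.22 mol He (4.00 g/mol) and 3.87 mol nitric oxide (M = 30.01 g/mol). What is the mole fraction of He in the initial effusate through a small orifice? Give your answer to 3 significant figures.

Rate_i ∝ x_i/√M_i (Graham's law weighted by mole fraction), so the effusate composition follows n_i/√M_i.
Mole fraction of He in the effusate = (n_He/√M_He) / (n_He/√M_He + n_NO/√M_NO)
= (3.22/√4.00) / (3.22/√4.00 + 3.87/√30.01) = 1.610/(1.610 + 0.7064) = 0.695.

0.695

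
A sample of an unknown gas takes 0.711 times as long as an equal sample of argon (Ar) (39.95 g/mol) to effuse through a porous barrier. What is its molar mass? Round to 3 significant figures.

20.2 g/mol

Using Graham's law: t_X/t_Ar = √(M_X/M_Ar).
0.711 = √(M_X/39.95)
M_X = 39.95 × 0.711² = 39.95 × 0.5055 = 20.2 g/mol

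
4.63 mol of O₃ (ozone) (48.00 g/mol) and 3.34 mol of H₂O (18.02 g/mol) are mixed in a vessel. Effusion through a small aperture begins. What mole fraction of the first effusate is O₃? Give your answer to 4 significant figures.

The effusion rate of species i is ∝ p_i/√M_i ∝ n_i/√M_i.
Mole fraction of O₃ in the effusate = (n_O₃/√M_O₃) / (n_O₃/√M_O₃ + n_H₂O/√M_H₂O)
= (4.63/√48.00) / (4.63/√48.00 + 3.34/√18.02) = 0.6683/(0.6683 + 0.7868) = 0.4593.

0.4593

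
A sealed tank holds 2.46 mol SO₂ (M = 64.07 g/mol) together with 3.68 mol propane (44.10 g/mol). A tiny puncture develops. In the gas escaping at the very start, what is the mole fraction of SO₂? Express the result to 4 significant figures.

0.3567

Rate_i ∝ x_i/√M_i (Graham's law weighted by mole fraction), so the effusate composition follows n_i/√M_i.
x_SO₂(eff) = (n_SO₂/√M_SO₂) / (n_SO₂/√M_SO₂ + n_C₃H₈/√M_C₃H₈)
= (2.46/√64.07) / (2.46/√64.07 + 3.68/√44.10) = 0.3073/(0.3073 + 0.5542) = 0.3567.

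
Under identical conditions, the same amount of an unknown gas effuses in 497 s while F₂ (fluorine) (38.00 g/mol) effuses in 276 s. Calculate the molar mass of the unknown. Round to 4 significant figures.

123.2 g/mol

Graham's law gives t_X/t_F₂ = √(M_X/M_F₂).
497/276 = 1.801 = √(M_X/38.00)
M_X = 38.00 × 1.801² = 38.00 × 3.243 = 123.2 g/mol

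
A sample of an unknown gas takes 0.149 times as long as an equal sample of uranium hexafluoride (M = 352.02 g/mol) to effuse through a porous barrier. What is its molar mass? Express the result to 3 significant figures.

From Graham's law, t_X/t_UF₆ = √(M_X/M_UF₆).
0.149 = √(M_X/352.02)
M_X = 352.02 × 0.149² = 352.02 × 0.02220 = 7.82 g/mol

7.82 g/mol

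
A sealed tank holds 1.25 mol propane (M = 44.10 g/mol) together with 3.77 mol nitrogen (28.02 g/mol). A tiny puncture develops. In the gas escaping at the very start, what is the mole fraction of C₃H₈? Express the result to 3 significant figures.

0.209

Each component's effusion rate ∝ (its partial pressure)·(1/√M) ∝ n_i/√M_i.
x_C₃H₈(eff) = (n_C₃H₈/√M_C₃H₈) / (n_C₃H₈/√M_C₃H₈ + n_N₂/√M_N₂)
= (1.25/√44.10) / (1.25/√44.10 + 3.77/√28.02) = 0.1882/(0.1882 + 0.7122) = 0.209.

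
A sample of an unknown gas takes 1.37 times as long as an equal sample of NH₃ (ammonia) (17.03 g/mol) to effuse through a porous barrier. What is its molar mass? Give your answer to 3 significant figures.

32.0 g/mol

Using Graham's law: t_X/t_NH₃ = √(M_X/M_NH₃).
1.37 = √(M_X/17.03)
M_X = 17.03 × 1.37² = 17.03 × 1.877 = 32.0 g/mol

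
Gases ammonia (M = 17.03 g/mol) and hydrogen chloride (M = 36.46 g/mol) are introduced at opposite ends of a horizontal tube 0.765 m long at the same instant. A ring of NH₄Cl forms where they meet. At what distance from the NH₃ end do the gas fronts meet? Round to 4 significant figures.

0.4544 m

In equal time, each gas travels a distance ∝ its rate ∝ 1/√M, so d_NH₃/d_HCl = √(M_HCl/M_NH₃) = √(36.46/17.03) = 1.463.
With d_NH₃ + d_HCl = 0.765 m, d_HCl = 0.765/(1 + 1.463) = 0.3106 m.
d_NH₃ = 0.765 − 0.3106 = 0.4544 m.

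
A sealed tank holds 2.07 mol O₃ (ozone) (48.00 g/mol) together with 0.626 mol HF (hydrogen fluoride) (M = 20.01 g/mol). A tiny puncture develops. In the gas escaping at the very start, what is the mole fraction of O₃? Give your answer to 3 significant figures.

0.681

Each component's effusion rate ∝ (its partial pressure)·(1/√M) ∝ n_i/√M_i.
Mole fraction of O₃ in the effusate = (n_O₃/√M_O₃) / (n_O₃/√M_O₃ + n_HF/√M_HF)
= (2.07/√48.00) / (2.07/√48.00 + 0.626/√20.01) = 0.2988/(0.2988 + 0.1399) = 0.681.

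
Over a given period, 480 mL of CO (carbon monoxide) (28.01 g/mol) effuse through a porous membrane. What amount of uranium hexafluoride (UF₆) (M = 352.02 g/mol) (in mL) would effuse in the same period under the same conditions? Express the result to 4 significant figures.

135.4 mL

Since effusion rate ∝ 1/√M, rate_UF₆/rate_CO = √(M_CO/M_UF₆) = √(28.01/352.02) = √0.07957 = 0.2821.
So the volume for UF₆ is 480 × 0.2821 = 135.4 mL.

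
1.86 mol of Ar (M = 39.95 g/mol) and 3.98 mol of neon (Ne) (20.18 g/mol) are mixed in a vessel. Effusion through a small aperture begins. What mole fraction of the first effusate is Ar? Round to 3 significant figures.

The effusion rate of species i is ∝ p_i/√M_i ∝ n_i/√M_i.
So x_Ar in the escaping gas = (n_Ar/√M_Ar) / Σ(n_i/√M_i)
= (1.86/√39.95) / (1.86/√39.95 + 3.98/√20.18) = 0.2943/(0.2943 + 0.8860) = 0.249.

0.249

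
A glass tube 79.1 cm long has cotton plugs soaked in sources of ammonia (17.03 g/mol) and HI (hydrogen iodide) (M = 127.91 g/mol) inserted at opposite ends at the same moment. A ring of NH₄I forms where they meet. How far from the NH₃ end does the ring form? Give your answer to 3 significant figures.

In equal time, each gas travels a distance ∝ its rate ∝ 1/√M, so d_NH₃/d_HI = √(M_HI/M_NH₃) = √(127.91/17.03) = 2.741.
With d_NH₃ + d_HI = 79.1 cm, d_HI = 79.1/(1 + 2.741) = 21.15 cm.
d_NH₃ = 79.1 − 21.15 = 58.0 cm.

58.0 cm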